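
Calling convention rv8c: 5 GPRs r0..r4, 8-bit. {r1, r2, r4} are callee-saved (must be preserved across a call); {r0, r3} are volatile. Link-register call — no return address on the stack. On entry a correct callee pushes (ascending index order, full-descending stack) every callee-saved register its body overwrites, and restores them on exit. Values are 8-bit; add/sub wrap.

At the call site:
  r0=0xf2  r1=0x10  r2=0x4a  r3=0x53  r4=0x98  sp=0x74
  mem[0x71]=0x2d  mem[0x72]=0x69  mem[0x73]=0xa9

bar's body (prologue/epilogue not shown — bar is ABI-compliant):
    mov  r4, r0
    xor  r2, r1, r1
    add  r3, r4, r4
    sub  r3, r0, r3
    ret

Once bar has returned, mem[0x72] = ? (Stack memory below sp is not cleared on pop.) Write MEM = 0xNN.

MEM = 0x98

prologue: push r2 → mem[0x73]=0x4a, sp=0x73
prologue: push r4 → mem[0x72]=0x98, sp=0x72
body[0] mov  r4, r0 → r4=0xf2
body[1] xor  r2, r1, r1 → r2=0x00
body[2] add  r3, r4, r4 → r3=0xe4
body[3] sub  r3, r0, r3 → r3=0x0e
epilogue: pop r4=0x98, sp=0x73
epilogue: pop r2=0x4a, sp=0x74
prologue pushed ['r2', 'r4'] at ['0x73', '0x72']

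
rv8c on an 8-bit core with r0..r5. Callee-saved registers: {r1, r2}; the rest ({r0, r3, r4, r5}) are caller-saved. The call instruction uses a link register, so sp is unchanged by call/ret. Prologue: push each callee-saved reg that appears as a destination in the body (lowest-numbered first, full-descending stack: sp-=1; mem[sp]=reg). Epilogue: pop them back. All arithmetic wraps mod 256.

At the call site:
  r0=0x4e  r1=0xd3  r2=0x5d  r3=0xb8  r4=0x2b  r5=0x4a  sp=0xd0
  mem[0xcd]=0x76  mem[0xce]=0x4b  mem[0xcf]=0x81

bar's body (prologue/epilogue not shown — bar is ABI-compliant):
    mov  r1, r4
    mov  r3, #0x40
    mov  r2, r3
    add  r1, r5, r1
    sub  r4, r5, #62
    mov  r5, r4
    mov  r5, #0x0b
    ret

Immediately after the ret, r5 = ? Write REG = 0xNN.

REG = 0x0b

prologue: push r1 → mem[0xcf]=0xd3, sp=0xcf
prologue: push r2 → mem[0xce]=0x5d, sp=0xce
body[0] mov  r1, r4 → r1=0x2b
body[1] mov  r3, #0x40 → r3=0x40
body[2] mov  r2, r3 → r2=0x40
body[3] add  r1, r5, r1 → r1=0x75
body[4] sub  r4, r5, #62 → r4=0x0c
body[5] mov  r5, r4 → r5=0x0c
body[6] mov  r5, #0x0b → r5=0x0b
epilogue: pop r2=0x5d, sp=0xcf
epilogue: pop r1=0xd3, sp=0xd0
r5 is caller-saved → body value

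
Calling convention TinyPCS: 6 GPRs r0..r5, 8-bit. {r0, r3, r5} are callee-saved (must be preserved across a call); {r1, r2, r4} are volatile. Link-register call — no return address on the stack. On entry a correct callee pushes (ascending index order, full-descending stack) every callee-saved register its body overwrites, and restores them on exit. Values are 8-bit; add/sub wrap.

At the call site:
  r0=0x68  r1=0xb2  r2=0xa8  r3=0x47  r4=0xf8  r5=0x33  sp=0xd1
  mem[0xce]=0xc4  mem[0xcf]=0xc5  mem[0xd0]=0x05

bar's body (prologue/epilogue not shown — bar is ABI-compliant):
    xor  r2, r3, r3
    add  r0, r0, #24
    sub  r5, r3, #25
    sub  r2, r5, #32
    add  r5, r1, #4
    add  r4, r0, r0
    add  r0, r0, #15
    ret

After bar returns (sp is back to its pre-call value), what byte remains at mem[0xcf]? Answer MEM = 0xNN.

prologue: push r0 -> mem[0xd0]=0x68, sp=0xd0
prologue: push r5 -> mem[0xcf]=0x33, sp=0xcf
body[0] xor  r2, r3, r3 -> r2=0x00
body[1] add  r0, r0, #24 -> r0=0x80
body[2] sub  r5, r3, #25 -> r5=0x2e
body[3] sub  r2, r5, #32 -> r2=0x0e
body[4] add  r5, r1, #4 -> r5=0xb6
body[5] add  r4, r0, r0 -> r4=0x00
body[6] add  r0, r0, #15 -> r0=0x8f
epilogue: pop r5=0x33, sp=0xd0
epilogue: pop r0=0x68, sp=0xd1
prologue pushed ['r0', 'r5'] at ['0xd0', '0xcf']

MEM = 0x33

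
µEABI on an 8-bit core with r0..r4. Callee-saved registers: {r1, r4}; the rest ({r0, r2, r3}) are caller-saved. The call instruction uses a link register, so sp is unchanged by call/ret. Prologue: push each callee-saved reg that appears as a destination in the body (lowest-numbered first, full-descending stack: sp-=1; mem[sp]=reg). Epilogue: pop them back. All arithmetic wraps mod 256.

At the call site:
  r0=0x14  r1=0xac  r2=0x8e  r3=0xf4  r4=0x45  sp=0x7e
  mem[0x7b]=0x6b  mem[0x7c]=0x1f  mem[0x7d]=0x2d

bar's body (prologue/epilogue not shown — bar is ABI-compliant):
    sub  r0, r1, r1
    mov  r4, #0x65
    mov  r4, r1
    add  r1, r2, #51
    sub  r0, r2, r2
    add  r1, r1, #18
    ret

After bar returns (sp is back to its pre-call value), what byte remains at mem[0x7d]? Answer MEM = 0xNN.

prologue: push r1 -> mem[0x7d]=0xac, sp=0x7d
prologue: push r4 -> mem[0x7c]=0x45, sp=0x7c
body[0] sub  r0, r1, r1 -> r0=0x00
body[1] mov  r4, #0x65 -> r4=0x65
body[2] mov  r4, r1 -> r4=0xac
body[3] add  r1, r2, #51 -> r1=0xc1
body[4] sub  r0, r2, r2 -> r0=0x00
body[5] add  r1, r1, #18 -> r1=0xd3
epilogue: pop r4=0x45, sp=0x7d
epilogue: pop r1=0xac, sp=0x7e
prologue pushed ['r1', 'r4'] at ['0x7d', '0x7c']

MEM = 0xac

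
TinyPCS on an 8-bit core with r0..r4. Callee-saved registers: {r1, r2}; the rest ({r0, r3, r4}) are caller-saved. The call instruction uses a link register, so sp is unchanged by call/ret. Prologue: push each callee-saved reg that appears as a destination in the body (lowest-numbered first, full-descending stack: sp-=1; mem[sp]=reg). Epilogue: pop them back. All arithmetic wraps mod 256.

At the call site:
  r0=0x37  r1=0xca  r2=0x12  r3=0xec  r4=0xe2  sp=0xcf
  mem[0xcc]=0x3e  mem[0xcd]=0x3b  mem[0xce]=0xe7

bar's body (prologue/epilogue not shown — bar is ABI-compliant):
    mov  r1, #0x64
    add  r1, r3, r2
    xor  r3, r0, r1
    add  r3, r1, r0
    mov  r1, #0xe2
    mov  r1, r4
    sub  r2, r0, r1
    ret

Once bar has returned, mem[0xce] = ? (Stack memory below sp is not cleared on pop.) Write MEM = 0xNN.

prologue: push r1 -> mem[0xce]=0xca, sp=0xce
prologue: push r2 -> mem[0xcd]=0x12, sp=0xcd
body[0] mov  r1, #0x64 -> r1=0x64
body[1] add  r1, r3, r2 -> r1=0xfe
body[2] xor  r3, r0, r1 -> r3=0xc9
body[3] add  r3, r1, r0 -> r3=0x35
body[4] mov  r1, #0xe2 -> r1=0xe2
body[5] mov  r1, r4 -> r1=0xe2
body[6] sub  r2, r0, r1 -> r2=0x55
epilogue: pop r2=0x12, sp=0xce
epilogue: pop r1=0xca, sp=0xcf
prologue pushed ['r1', 'r2'] at ['0xce', '0xcd']

MEM = 0xca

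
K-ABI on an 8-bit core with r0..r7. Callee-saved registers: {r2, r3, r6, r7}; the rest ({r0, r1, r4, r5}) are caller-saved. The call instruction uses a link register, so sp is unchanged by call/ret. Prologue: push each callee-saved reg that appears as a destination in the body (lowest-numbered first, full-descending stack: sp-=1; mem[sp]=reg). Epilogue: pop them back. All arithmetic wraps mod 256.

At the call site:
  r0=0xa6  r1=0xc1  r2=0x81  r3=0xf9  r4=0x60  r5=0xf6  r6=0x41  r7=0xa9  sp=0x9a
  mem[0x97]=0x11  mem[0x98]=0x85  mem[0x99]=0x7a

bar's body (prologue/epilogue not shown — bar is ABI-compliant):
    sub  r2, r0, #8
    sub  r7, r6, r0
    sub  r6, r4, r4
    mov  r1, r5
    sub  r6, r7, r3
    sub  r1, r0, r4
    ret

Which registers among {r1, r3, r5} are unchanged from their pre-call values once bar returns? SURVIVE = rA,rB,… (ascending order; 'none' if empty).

SURVIVE = r3,r5

prologue: push r2 → mem[0x99]=0x81, sp=0x99
prologue: push r6 → mem[0x98]=0x41, sp=0x98
prologue: push r7 → mem[0x97]=0xa9, sp=0x97
body[0] sub  r2, r0, #8 → r2=0x9e
body[1] sub  r7, r6, r0 → r7=0x9b
body[2] sub  r6, r4, r4 → r6=0x00
body[3] mov  r1, r5 → r1=0xf6
body[4] sub  r6, r7, r3 → r6=0xa2
body[5] sub  r1, r0, r4 → r1=0x46
epilogue: pop r7=0xa9, sp=0x98
epilogue: pop r6=0x41, sp=0x99
epilogue: pop r2=0x81, sp=0x9a
r1: caller-saved, written=True
r3: callee-saved, written=False
r5: caller-saved, written=False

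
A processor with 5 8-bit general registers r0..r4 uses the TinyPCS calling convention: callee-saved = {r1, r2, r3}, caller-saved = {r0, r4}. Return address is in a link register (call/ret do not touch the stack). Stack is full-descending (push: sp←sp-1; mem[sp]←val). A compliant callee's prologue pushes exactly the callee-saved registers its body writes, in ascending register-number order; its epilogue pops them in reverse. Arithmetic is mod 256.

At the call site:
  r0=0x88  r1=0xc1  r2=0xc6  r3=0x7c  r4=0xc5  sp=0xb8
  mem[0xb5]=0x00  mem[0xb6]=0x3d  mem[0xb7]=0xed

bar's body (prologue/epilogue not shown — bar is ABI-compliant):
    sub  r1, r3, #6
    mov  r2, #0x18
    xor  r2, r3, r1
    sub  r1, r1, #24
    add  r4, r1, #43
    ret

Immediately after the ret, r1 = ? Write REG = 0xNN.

prologue: push r1 → mem[0xb7]=0xc1, sp=0xb7
prologue: push r2 → mem[0xb6]=0xc6, sp=0xb6
body[0] sub  r1, r3, #6 → r1=0x76
body[1] mov  r2, #0x18 → r2=0x18
body[2] xor  r2, r3, r1 → r2=0x0a
body[3] sub  r1, r1, #24 → r1=0x5e
body[4] add  r4, r1, #43 → r4=0x89
epilogue: pop r2=0xc6, sp=0xb7
epilogue: pop r1=0xc1, sp=0xb8
r1 is callee-saved → restored

REG = 0xc1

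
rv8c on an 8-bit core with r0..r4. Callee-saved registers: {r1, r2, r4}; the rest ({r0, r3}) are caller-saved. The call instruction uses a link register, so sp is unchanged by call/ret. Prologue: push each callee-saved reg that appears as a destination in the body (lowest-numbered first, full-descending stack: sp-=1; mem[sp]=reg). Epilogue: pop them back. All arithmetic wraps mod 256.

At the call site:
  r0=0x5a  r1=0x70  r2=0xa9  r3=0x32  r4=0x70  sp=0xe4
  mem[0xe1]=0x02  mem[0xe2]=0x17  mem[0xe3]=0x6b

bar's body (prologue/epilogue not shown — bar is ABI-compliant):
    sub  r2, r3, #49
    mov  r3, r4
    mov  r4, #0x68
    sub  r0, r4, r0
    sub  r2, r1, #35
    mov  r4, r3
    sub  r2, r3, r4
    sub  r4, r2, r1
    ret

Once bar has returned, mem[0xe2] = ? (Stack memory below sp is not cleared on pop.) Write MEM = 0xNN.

MEM = 0x70

prologue: push r2 -> mem[0xe3]=0xa9, sp=0xe3
prologue: push r4 -> mem[0xe2]=0x70, sp=0xe2
body[0] sub  r2, r3, #49 -> r2=0x01
body[1] mov  r3, r4 -> r3=0x70
body[2] mov  r4, #0x68 -> r4=0x68
body[3] sub  r0, r4, r0 -> r0=0x0e
body[4] sub  r2, r1, #35 -> r2=0x4d
body[5] mov  r4, r3 -> r4=0x70
body[6] sub  r2, r3, r4 -> r2=0x00
body[7] sub  r4, r2, r1 -> r4=0x90
epilogue: pop r4=0x70, sp=0xe3
epilogue: pop r2=0xa9, sp=0xe4
prologue pushed ['r2', 'r4'] at ['0xe3', '0xe2']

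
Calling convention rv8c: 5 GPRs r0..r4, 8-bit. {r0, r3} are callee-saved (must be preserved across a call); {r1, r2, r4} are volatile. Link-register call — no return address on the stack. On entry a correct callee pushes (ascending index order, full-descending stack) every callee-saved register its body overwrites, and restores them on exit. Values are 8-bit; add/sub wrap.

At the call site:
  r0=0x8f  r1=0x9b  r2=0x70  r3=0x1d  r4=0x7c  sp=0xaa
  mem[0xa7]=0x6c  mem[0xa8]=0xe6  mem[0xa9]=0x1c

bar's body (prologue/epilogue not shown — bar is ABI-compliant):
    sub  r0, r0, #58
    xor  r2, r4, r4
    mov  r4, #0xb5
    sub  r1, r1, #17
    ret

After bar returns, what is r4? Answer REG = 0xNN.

REG = 0xb5

prologue: push r0 -> mem[0xa9]=0x8f, sp=0xa9
body[0] sub  r0, r0, #58 -> r0=0x55
body[1] xor  r2, r4, r4 -> r2=0x00
body[2] mov  r4, #0xb5 -> r4=0xb5
body[3] sub  r1, r1, #17 -> r1=0x8a
epilogue: pop r0=0x8f, sp=0xaa
r4 is caller-saved -> body value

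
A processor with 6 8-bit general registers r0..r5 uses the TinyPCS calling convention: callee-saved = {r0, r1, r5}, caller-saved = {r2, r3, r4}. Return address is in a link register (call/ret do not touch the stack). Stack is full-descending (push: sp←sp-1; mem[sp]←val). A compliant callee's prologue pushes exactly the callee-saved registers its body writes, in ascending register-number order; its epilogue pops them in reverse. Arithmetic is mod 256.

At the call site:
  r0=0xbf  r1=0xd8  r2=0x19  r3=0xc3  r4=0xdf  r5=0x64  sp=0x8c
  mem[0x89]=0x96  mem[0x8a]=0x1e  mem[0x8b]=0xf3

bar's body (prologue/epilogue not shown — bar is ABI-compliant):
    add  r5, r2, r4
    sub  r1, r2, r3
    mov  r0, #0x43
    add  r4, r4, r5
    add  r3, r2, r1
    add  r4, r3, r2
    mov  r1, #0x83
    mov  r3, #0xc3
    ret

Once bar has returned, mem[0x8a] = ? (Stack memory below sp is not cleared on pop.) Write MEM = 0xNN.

prologue: push r0 -> mem[0x8b]=0xbf, sp=0x8b
prologue: push r1 -> mem[0x8a]=0xd8, sp=0x8a
prologue: push r5 -> mem[0x89]=0x64, sp=0x89
body[0] add  r5, r2, r4 -> r5=0xf8
body[1] sub  r1, r2, r3 -> r1=0x56
body[2] mov  r0, #0x43 -> r0=0x43
body[3] add  r4, r4, r5 -> r4=0xd7
body[4] add  r3, r2, r1 -> r3=0x6f
body[5] add  r4, r3, r2 -> r4=0x88
body[6] mov  r1, #0x83 -> r1=0x83
body[7] mov  r3, #0xc3 -> r3=0xc3
epilogue: pop r5=0x64, sp=0x8a
epilogue: pop r1=0xd8, sp=0x8b
epilogue: pop r0=0xbf, sp=0x8c
prologue pushed ['r0', 'r1', 'r5'] at ['0x8b', '0x8a', '0x89']

MEM = 0xd8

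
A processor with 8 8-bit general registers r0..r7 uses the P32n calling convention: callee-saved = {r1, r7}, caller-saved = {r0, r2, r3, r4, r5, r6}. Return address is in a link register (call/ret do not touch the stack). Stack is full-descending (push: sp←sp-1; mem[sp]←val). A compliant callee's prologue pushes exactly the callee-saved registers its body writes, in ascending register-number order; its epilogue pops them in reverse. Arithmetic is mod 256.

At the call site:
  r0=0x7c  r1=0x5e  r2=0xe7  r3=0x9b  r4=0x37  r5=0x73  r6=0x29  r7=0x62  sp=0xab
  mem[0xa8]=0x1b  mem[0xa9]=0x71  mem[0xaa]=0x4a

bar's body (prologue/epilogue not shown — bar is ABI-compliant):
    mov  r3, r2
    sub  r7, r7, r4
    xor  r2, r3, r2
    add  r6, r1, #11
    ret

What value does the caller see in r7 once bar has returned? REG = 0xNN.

prologue: push r7 -> mem[0xaa]=0x62, sp=0xaa
body[0] mov  r3, r2 -> r3=0xe7
body[1] sub  r7, r7, r4 -> r7=0x2b
body[2] xor  r2, r3, r2 -> r2=0x00
body[3] add  r6, r1, #11 -> r6=0x69
epilogue: pop r7=0x62, sp=0xab
r7 is callee-saved -> restored

REG = 0x62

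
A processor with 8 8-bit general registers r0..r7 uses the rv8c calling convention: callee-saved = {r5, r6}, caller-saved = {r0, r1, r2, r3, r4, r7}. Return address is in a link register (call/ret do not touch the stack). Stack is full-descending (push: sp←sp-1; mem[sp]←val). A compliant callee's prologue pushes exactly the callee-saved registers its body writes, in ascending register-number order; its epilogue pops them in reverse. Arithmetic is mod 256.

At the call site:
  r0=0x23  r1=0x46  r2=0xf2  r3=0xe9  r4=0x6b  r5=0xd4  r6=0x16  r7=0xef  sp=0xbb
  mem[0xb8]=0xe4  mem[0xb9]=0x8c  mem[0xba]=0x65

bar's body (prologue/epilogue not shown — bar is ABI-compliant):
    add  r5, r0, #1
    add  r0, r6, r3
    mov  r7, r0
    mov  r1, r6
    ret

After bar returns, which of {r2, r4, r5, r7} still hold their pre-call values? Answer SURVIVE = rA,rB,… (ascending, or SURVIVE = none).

prologue: push r5 -> mem[0xba]=0xd4, sp=0xba
body[0] add  r5, r0, #1 -> r5=0x24
body[1] add  r0, r6, r3 -> r0=0xff
body[2] mov  r7, r0 -> r7=0xff
body[3] mov  r1, r6 -> r1=0x16
epilogue: pop r5=0xd4, sp=0xbb
r2: caller-saved, written=False
r4: caller-saved, written=False
r5: callee-saved, written=True
r7: caller-saved, written=True

SURVIVE = r2,r4,r5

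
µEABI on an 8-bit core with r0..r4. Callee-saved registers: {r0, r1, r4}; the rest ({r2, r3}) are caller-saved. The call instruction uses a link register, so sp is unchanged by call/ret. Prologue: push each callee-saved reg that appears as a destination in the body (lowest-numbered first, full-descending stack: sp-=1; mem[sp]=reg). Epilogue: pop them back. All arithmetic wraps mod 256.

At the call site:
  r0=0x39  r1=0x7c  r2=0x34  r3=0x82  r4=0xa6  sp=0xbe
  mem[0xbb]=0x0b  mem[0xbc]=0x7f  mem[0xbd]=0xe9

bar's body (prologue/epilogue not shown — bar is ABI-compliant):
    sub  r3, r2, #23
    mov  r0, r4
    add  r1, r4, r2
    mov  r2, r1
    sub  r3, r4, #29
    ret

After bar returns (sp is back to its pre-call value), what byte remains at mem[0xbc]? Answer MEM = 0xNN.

prologue: push r0 → mem[0xbd]=0x39, sp=0xbd
prologue: push r1 → mem[0xbc]=0x7c, sp=0xbc
body[0] sub  r3, r2, #23 → r3=0x1d
body[1] mov  r0, r4 → r0=0xa6
body[2] add  r1, r4, r2 → r1=0xda
body[3] mov  r2, r1 → r2=0xda
body[4] sub  r3, r4, #29 → r3=0x89
epilogue: pop r1=0x7c, sp=0xbd
epilogue: pop r0=0x39, sp=0xbe
prologue pushed ['r0', 'r1'] at ['0xbd', '0xbc']

MEM = 0x7c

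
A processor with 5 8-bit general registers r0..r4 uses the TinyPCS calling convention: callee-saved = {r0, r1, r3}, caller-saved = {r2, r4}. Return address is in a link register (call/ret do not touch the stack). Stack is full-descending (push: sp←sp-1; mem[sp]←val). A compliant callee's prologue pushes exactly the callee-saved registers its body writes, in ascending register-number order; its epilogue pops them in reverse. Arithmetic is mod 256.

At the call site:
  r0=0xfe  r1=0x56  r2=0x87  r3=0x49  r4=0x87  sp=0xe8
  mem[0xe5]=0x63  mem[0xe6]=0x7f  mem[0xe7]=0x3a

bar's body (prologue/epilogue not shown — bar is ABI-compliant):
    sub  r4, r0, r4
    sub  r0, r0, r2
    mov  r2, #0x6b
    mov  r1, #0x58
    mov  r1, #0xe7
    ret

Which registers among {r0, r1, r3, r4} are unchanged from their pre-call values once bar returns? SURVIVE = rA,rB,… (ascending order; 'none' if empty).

prologue: push r0 → mem[0xe7]=0xfe, sp=0xe7
prologue: push r1 → mem[0xe6]=0x56, sp=0xe6
body[0] sub  r4, r0, r4 → r4=0x77
body[1] sub  r0, r0, r2 → r0=0x77
body[2] mov  r2, #0x6b → r2=0x6b
body[3] mov  r1, #0x58 → r1=0x58
body[4] mov  r1, #0xe7 → r1=0xe7
epilogue: pop r1=0x56, sp=0xe7
epilogue: pop r0=0xfe, sp=0xe8
r0: callee-saved, written=True
r1: callee-saved, written=True
r3: callee-saved, written=False
r4: caller-saved, written=True

SURVIVE = r0,r1,r3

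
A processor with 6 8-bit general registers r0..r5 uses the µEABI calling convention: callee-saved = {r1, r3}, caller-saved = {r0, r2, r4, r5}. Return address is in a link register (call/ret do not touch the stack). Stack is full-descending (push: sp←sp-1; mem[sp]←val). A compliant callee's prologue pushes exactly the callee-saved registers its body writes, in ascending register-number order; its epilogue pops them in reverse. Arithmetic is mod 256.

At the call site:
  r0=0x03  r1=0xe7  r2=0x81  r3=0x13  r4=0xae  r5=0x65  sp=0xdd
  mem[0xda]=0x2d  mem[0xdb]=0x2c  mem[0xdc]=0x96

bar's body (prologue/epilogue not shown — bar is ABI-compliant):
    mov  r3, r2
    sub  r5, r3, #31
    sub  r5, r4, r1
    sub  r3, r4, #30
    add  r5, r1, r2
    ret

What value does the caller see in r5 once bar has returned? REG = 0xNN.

prologue: push r3 -> mem[0xdc]=0x13, sp=0xdc
body[0] mov  r3, r2 -> r3=0x81
body[1] sub  r5, r3, #31 -> r5=0x62
body[2] sub  r5, r4, r1 -> r5=0xc7
body[3] sub  r3, r4, #30 -> r3=0x90
body[4] add  r5, r1, r2 -> r5=0x68
epilogue: pop r3=0x13, sp=0xdd
r5 is caller-saved -> body value

REG = 0x68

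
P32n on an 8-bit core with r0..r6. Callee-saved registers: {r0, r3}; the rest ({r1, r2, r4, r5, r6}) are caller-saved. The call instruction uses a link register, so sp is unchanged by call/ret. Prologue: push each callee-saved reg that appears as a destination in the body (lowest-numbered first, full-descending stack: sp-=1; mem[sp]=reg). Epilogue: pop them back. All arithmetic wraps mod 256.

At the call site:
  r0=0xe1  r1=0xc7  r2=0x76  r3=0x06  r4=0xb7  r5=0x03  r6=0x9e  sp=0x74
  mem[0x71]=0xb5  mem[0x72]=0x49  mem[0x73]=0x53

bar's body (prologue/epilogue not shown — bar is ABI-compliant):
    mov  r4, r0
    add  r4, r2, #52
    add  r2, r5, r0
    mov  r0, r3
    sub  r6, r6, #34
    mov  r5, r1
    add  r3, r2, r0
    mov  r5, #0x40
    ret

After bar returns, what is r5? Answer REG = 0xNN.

prologue: push r0 → mem[0x73]=0xe1, sp=0x73
prologue: push r3 → mem[0x72]=0x06, sp=0x72
body[0] mov  r4, r0 → r4=0xe1
body[1] add  r4, r2, #52 → r4=0xaa
body[2] add  r2, r5, r0 → r2=0xe4
body[3] mov  r0, r3 → r0=0x06
body[4] sub  r6, r6, #34 → r6=0x7c
body[5] mov  r5, r1 → r5=0xc7
body[6] add  r3, r2, r0 → r3=0xea
body[7] mov  r5, #0x40 → r5=0x40
epilogue: pop r3=0x06, sp=0x73
epilogue: pop r0=0xe1, sp=0x74
r5 is caller-saved → body value

REG = 0x40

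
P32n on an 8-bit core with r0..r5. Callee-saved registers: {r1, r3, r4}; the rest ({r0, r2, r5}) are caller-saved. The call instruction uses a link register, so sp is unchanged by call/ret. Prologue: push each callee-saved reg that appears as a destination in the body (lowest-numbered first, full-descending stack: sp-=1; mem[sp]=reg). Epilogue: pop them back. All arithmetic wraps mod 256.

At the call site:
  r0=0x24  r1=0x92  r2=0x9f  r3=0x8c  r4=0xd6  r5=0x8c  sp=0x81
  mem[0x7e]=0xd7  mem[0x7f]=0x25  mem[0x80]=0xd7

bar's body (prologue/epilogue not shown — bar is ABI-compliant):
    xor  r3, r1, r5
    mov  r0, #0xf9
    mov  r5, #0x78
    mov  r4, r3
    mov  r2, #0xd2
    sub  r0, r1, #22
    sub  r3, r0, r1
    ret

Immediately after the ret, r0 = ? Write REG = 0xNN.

prologue: push r3 -> mem[0x80]=0x8c, sp=0x80
prologue: push r4 -> mem[0x7f]=0xd6, sp=0x7f
body[0] xor  r3, r1, r5 -> r3=0x1e
body[1] mov  r0, #0xf9 -> r0=0xf9
body[2] mov  r5, #0x78 -> r5=0x78
body[3] mov  r4, r3 -> r4=0x1e
body[4] mov  r2, #0xd2 -> r2=0xd2
body[5] sub  r0, r1, #22 -> r0=0x7c
body[6] sub  r3, r0, r1 -> r3=0xea
epilogue: pop r4=0xd6, sp=0x80
epilogue: pop r3=0x8c, sp=0x81
r0 is caller-saved -> body value

REG = 0x7c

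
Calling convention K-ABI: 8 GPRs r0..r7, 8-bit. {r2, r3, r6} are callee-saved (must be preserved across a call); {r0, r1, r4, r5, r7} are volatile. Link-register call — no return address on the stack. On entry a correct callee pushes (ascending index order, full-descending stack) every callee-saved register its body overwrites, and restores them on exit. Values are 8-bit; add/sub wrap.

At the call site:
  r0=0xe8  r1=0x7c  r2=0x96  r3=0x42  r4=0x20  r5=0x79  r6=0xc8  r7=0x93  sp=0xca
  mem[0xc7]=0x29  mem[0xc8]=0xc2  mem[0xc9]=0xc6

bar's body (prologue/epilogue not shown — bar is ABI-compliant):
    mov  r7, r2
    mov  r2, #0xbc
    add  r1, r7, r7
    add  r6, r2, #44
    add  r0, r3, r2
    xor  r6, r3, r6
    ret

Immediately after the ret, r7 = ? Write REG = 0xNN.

REG = 0x96

prologue: push r2 -> mem[0xc9]=0x96, sp=0xc9
prologue: push r6 -> mem[0xc8]=0xc8, sp=0xc8
body[0] mov  r7, r2 -> r7=0x96
body[1] mov  r2, #0xbc -> r2=0xbc
body[2] add  r1, r7, r7 -> r1=0x2c
body[3] add  r6, r2, #44 -> r6=0xe8
body[4] add  r0, r3, r2 -> r0=0xfe
body[5] xor  r6, r3, r6 -> r6=0xaa
epilogue: pop r6=0xc8, sp=0xc9
epilogue: pop r2=0x96, sp=0xca
r7 is caller-saved -> body value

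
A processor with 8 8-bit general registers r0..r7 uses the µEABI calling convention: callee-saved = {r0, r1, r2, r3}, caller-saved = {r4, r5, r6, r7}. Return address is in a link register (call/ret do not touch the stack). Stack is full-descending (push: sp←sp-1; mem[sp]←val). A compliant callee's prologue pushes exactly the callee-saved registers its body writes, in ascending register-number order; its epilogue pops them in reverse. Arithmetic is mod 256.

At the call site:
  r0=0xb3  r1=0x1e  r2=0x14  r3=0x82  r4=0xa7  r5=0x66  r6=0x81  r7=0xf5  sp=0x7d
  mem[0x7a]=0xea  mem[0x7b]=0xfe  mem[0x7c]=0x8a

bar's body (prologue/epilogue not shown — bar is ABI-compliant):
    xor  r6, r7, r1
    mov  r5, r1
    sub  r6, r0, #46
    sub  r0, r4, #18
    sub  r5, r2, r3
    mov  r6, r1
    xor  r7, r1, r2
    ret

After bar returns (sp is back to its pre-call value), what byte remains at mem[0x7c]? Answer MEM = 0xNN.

prologue: push r0 -> mem[0x7c]=0xb3, sp=0x7c
body[0] xor  r6, r7, r1 -> r6=0xeb
body[1] mov  r5, r1 -> r5=0x1e
body[2] sub  r6, r0, #46 -> r6=0x85
body[3] sub  r0, r4, #18 -> r0=0x95
body[4] sub  r5, r2, r3 -> r5=0x92
body[5] mov  r6, r1 -> r6=0x1e
body[6] xor  r7, r1, r2 -> r7=0x0a
epilogue: pop r0=0xb3, sp=0x7d
prologue pushed ['r0'] at ['0x7c']

MEM = 0xb3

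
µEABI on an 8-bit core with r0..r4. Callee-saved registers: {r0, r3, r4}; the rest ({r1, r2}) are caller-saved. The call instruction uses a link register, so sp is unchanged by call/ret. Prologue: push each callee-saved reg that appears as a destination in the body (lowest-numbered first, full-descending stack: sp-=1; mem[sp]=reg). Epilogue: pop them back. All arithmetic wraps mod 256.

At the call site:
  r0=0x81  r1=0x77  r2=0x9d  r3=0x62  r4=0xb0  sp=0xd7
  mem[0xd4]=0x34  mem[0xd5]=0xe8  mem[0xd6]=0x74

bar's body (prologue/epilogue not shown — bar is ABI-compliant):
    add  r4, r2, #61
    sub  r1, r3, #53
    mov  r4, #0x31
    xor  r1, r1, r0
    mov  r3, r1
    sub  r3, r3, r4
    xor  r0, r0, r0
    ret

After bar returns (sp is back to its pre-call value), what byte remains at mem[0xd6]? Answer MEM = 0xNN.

MEM = 0x81

prologue: push r0 -> mem[0xd6]=0x81, sp=0xd6
prologue: push r3 -> mem[0xd5]=0x62, sp=0xd5
prologue: push r4 -> mem[0xd4]=0xb0, sp=0xd4
body[0] add  r4, r2, #61 -> r4=0xda
body[1] sub  r1, r3, #53 -> r1=0x2d
body[2] mov  r4, #0x31 -> r4=0x31
body[3] xor  r1, r1, r0 -> r1=0xac
body[4] mov  r3, r1 -> r3=0xac
body[5] sub  r3, r3, r4 -> r3=0x7b
body[6] xor  r0, r0, r0 -> r0=0x00
epilogue: pop r4=0xb0, sp=0xd5
epilogue: pop r3=0x62, sp=0xd6
epilogue: pop r0=0x81, sp=0xd7
prologue pushed ['r0', 'r3', 'r4'] at ['0xd6', '0xd5', '0xd4']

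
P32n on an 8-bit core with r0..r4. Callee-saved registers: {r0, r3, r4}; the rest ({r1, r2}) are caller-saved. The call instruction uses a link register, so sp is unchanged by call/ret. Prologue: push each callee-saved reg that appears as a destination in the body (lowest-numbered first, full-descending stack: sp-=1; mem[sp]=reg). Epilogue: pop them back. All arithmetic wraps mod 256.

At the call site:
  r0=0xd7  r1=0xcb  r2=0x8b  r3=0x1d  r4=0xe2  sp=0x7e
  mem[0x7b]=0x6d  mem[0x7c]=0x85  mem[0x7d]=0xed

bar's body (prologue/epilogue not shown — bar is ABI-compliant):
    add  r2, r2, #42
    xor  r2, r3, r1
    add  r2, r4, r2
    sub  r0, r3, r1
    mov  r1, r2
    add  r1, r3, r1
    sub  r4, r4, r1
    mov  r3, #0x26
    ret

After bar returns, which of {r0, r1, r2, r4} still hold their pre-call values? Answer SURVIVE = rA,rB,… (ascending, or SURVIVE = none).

prologue: push r0 -> mem[0x7d]=0xd7, sp=0x7d
prologue: push r3 -> mem[0x7c]=0x1d, sp=0x7c
prologue: push r4 -> mem[0x7b]=0xe2, sp=0x7b
body[0] add  r2, r2, #42 -> r2=0xb5
body[1] xor  r2, r3, r1 -> r2=0xd6
body[2] add  r2, r4, r2 -> r2=0xb8
body[3] sub  r0, r3, r1 -> r0=0x52
body[4] mov  r1, r2 -> r1=0xb8
body[5] add  r1, r3, r1 -> r1=0xd5
body[6] sub  r4, r4, r1 -> r4=0x0d
body[7] mov  r3, #0x26 -> r3=0x26
epilogue: pop r4=0xe2, sp=0x7c
epilogue: pop r3=0x1d, sp=0x7d
epilogue: pop r0=0xd7, sp=0x7e
r0: callee-saved, written=True
r1: caller-saved, written=True
r2: caller-saved, written=True
r4: callee-saved, written=True

SURVIVE = r0,r4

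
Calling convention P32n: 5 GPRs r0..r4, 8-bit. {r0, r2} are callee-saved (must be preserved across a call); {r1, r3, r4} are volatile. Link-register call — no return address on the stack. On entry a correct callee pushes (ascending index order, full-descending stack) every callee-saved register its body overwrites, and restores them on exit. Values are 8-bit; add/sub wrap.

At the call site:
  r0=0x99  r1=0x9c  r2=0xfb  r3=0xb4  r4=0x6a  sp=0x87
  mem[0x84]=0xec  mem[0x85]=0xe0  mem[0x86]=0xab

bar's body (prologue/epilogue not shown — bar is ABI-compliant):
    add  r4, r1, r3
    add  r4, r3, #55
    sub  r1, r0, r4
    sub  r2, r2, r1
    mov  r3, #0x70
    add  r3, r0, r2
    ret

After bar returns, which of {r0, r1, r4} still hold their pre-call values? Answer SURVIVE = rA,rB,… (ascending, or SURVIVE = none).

prologue: push r2 → mem[0x86]=0xfb, sp=0x86
body[0] add  r4, r1, r3 → r4=0x50
body[1] add  r4, r3, #55 → r4=0xeb
body[2] sub  r1, r0, r4 → r1=0xae
body[3] sub  r2, r2, r1 → r2=0x4d
body[4] mov  r3, #0x70 → r3=0x70
body[5] add  r3, r0, r2 → r3=0xe6
epilogue: pop r2=0xfb, sp=0x87
r0: callee-saved, written=False
r1: caller-saved, written=True
r4: caller-saved, written=True

SURVIVE = r0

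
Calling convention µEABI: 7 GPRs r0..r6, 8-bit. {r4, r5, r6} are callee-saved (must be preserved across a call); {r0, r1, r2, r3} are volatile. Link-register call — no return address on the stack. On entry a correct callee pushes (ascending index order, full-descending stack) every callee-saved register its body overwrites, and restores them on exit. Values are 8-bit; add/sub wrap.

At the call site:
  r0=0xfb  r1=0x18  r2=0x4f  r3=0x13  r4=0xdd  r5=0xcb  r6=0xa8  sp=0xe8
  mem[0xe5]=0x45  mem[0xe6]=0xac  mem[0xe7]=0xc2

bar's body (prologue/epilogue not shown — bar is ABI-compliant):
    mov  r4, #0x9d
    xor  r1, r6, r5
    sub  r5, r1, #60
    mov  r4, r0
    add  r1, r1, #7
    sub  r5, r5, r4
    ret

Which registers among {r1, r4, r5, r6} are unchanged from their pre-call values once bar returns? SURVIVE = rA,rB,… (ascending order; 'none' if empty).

prologue: push r4 → mem[0xe7]=0xdd, sp=0xe7
prologue: push r5 → mem[0xe6]=0xcb, sp=0xe6
body[0] mov  r4, #0x9d → r4=0x9d
body[1] xor  r1, r6, r5 → r1=0x63
body[2] sub  r5, r1, #60 → r5=0x27
body[3] mov  r4, r0 → r4=0xfb
body[4] add  r1, r1, #7 → r1=0x6a
body[5] sub  r5, r5, r4 → r5=0x2c
epilogue: pop r5=0xcb, sp=0xe7
epilogue: pop r4=0xdd, sp=0xe8
r1: caller-saved, written=True
r4: callee-saved, written=True
r5: callee-saved, written=True
r6: callee-saved, written=False

SURVIVE = r4,r5,r6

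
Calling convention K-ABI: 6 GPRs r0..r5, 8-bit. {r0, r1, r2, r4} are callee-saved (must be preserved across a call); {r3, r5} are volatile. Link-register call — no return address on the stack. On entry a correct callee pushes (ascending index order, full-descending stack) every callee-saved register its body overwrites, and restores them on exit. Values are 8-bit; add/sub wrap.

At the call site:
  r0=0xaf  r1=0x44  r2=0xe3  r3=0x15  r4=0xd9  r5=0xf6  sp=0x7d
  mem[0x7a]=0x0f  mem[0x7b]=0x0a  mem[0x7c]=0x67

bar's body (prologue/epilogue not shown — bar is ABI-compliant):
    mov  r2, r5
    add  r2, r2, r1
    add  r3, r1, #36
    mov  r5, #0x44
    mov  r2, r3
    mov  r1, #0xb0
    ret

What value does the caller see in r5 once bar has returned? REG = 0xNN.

prologue: push r1 → mem[0x7c]=0x44, sp=0x7c
prologue: push r2 → mem[0x7b]=0xe3, sp=0x7b
body[0] mov  r2, r5 → r2=0xf6
body[1] add  r2, r2, r1 → r2=0x3a
body[2] add  r3, r1, #36 → r3=0x68
body[3] mov  r5, #0x44 → r5=0x44
body[4] mov  r2, r3 → r2=0x68
body[5] mov  r1, #0xb0 → r1=0xb0
epilogue: pop r2=0xe3, sp=0x7c
epilogue: pop r1=0x44, sp=0x7d
r5 is caller-saved → body value

REG = 0x44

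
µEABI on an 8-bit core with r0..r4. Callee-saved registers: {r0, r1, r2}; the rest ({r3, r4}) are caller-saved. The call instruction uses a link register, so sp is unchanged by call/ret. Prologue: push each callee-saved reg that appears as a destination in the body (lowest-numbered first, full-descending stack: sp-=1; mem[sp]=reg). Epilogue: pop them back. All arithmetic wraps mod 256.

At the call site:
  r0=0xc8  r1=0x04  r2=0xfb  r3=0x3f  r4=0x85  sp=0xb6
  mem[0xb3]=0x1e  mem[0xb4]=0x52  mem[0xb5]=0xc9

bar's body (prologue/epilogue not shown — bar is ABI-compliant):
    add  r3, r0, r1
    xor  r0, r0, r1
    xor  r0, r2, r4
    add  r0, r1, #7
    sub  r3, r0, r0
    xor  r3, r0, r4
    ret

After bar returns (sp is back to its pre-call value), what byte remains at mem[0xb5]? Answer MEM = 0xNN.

prologue: push r0 → mem[0xb5]=0xc8, sp=0xb5
body[0] add  r3, r0, r1 → r3=0xcc
body[1] xor  r0, r0, r1 → r0=0xcc
body[2] xor  r0, r2, r4 → r0=0x7e
body[3] add  r0, r1, #7 → r0=0x0b
body[4] sub  r3, r0, r0 → r3=0x00
body[5] xor  r3, r0, r4 → r3=0x8e
epilogue: pop r0=0xc8, sp=0xb6
prologue pushed ['r0'] at ['0xb5']

MEM = 0xc8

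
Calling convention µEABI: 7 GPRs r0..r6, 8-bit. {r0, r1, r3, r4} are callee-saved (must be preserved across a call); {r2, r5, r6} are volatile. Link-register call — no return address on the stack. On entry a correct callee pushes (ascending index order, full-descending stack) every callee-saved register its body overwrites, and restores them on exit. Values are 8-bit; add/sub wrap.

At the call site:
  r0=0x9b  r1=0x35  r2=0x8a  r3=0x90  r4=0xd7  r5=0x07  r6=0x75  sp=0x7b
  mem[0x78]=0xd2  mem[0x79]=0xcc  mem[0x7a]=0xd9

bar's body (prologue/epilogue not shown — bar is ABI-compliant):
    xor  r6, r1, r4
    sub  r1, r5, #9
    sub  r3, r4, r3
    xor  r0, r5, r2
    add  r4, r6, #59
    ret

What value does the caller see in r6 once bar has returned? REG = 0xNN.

REG = 0xe2

prologue: push r0 -> mem[0x7a]=0x9b, sp=0x7a
prologue: push r1 -> mem[0x79]=0x35, sp=0x79
prologue: push r3 -> mem[0x78]=0x90, sp=0x78
prologue: push r4 -> mem[0x77]=0xd7, sp=0x77
body[0] xor  r6, r1, r4 -> r6=0xe2
body[1] sub  r1, r5, #9 -> r1=0xfe
body[2] sub  r3, r4, r3 -> r3=0x47
body[3] xor  r0, r5, r2 -> r0=0x8d
body[4] add  r4, r6, #59 -> r4=0x1d
epilogue: pop r4=0xd7, sp=0x78
epilogue: pop r3=0x90, sp=0x79
epilogue: pop r1=0x35, sp=0x7a
epilogue: pop r0=0x9b, sp=0x7b
r6 is caller-saved -> body value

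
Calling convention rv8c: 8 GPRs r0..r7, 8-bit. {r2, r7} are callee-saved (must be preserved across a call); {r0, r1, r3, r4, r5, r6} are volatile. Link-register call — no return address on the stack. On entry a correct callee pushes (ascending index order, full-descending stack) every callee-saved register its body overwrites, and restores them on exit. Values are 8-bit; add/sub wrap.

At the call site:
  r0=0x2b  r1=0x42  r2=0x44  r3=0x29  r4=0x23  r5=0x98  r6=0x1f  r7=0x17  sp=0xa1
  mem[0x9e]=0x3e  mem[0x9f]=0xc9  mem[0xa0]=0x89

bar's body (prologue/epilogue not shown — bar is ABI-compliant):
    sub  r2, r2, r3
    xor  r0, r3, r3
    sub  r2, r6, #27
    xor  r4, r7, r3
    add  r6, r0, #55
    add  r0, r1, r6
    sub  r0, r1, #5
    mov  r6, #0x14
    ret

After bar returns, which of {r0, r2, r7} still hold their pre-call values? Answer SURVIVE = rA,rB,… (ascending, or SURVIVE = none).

prologue: push r2 -> mem[0xa0]=0x44, sp=0xa0
body[0] sub  r2, r2, r3 -> r2=0x1b
body[1] xor  r0, r3, r3 -> r0=0x00
body[2] sub  r2, r6, #27 -> r2=0x04
body[3] xor  r4, r7, r3 -> r4=0x3e
body[4] add  r6, r0, #55 -> r6=0x37
body[5] add  r0, r1, r6 -> r0=0x79
body[6] sub  r0, r1, #5 -> r0=0x3d
body[7] mov  r6, #0x14 -> r6=0x14
epilogue: pop r2=0x44, sp=0xa1
r0: caller-saved, written=True
r2: callee-saved, written=True
r7: callee-saved, written=False

SURVIVE = r2,r7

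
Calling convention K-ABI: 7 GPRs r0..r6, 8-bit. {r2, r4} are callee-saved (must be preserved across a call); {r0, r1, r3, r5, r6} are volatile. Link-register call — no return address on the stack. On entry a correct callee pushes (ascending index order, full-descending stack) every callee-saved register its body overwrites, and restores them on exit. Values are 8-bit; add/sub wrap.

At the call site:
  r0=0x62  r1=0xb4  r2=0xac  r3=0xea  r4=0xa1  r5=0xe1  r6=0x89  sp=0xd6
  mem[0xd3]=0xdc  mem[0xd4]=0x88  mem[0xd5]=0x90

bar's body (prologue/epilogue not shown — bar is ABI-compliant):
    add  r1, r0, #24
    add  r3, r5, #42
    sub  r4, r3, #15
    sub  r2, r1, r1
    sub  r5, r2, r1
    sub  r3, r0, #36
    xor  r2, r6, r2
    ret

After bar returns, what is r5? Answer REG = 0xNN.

prologue: push r2 -> mem[0xd5]=0xac, sp=0xd5
prologue: push r4 -> mem[0xd4]=0xa1, sp=0xd4
body[0] add  r1, r0, #24 -> r1=0x7a
body[1] add  r3, r5, #42 -> r3=0x0b
body[2] sub  r4, r3, #15 -> r4=0xfc
body[3] sub  r2, r1, r1 -> r2=0x00
body[4] sub  r5, r2, r1 -> r5=0x86
body[5] sub  r3, r0, #36 -> r3=0x3e
body[6] xor  r2, r6, r2 -> r2=0x89
epilogue: pop r4=0xa1, sp=0xd5
epilogue: pop r2=0xac, sp=0xd6
r5 is caller-saved -> body value

REG = 0x86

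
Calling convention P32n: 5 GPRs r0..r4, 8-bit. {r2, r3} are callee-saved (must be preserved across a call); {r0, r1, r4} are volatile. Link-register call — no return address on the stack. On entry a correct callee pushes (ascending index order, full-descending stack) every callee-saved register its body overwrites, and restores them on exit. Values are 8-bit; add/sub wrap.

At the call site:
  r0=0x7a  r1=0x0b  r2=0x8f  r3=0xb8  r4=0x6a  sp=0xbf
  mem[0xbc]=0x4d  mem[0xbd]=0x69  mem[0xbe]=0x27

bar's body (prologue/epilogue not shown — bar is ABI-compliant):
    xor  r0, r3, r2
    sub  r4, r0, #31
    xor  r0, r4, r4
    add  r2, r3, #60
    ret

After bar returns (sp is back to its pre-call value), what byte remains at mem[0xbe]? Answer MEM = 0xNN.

MEM = 0x8f

prologue: push r2 → mem[0xbe]=0x8f, sp=0xbe
body[0] xor  r0, r3, r2 → r0=0x37
body[1] sub  r4, r0, #31 → r4=0x18
body[2] xor  r0, r4, r4 → r0=0x00
body[3] add  r2, r3, #60 → r2=0xf4
epilogue: pop r2=0x8f, sp=0xbf
prologue pushed ['r2'] at ['0xbe']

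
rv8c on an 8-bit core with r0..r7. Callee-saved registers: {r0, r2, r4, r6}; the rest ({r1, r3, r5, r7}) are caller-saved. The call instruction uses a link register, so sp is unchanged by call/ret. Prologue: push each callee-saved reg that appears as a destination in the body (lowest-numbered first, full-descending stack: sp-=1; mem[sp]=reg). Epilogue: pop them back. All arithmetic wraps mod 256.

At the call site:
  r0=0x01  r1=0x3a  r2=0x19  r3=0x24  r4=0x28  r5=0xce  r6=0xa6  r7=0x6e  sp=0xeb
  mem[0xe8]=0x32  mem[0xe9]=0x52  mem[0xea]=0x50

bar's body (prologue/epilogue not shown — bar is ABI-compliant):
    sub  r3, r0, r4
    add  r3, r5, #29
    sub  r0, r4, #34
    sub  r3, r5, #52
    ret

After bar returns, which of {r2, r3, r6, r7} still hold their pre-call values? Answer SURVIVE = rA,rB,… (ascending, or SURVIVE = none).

prologue: push r0 → mem[0xea]=0x01, sp=0xea
body[0] sub  r3, r0, r4 → r3=0xd9
body[1] add  r3, r5, #29 → r3=0xeb
body[2] sub  r0, r4, #34 → r0=0x06
body[3] sub  r3, r5, #52 → r3=0x9a
epilogue: pop r0=0x01, sp=0xeb
r2: callee-saved, written=False
r3: caller-saved, written=True
r6: callee-saved, written=False
r7: caller-saved, written=False

SURVIVE = r2,r6,r7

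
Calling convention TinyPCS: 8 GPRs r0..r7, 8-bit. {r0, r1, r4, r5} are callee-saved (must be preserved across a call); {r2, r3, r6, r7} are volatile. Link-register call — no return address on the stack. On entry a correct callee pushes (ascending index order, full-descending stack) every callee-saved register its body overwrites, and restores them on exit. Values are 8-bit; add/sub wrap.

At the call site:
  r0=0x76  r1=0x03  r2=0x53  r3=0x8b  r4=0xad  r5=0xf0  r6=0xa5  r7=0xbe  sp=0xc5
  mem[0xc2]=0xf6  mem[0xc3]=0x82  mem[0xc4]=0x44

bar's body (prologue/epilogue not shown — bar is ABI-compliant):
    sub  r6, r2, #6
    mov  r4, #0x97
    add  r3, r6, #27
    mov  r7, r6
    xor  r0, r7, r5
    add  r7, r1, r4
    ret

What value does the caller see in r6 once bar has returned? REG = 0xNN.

prologue: push r0 -> mem[0xc4]=0x76, sp=0xc4
prologue: push r4 -> mem[0xc3]=0xad, sp=0xc3
body[0] sub  r6, r2, #6 -> r6=0x4d
body[1] mov  r4, #0x97 -> r4=0x97
body[2] add  r3, r6, #27 -> r3=0x68
body[3] mov  r7, r6 -> r7=0x4d
body[4] xor  r0, r7, r5 -> r0=0xbd
body[5] add  r7, r1, r4 -> r7=0x9a
epilogue: pop r4=0xad, sp=0xc4
epilogue: pop r0=0x76, sp=0xc5
r6 is caller-saved -> body value

REG = 0x4d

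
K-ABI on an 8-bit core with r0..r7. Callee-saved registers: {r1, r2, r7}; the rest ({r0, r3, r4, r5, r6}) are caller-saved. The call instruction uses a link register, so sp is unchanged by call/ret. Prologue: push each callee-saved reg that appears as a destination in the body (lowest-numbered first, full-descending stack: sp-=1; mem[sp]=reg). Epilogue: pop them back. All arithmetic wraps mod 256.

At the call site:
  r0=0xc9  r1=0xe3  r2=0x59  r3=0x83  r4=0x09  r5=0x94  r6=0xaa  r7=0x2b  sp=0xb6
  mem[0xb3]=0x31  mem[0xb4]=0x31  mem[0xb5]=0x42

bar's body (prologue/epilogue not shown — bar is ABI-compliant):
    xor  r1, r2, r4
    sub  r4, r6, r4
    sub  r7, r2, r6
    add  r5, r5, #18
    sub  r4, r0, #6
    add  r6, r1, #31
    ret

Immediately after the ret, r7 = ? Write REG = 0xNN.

REG = 0x2b

prologue: push r1 → mem[0xb5]=0xe3, sp=0xb5
prologue: push r7 → mem[0xb4]=0x2b, sp=0xb4
body[0] xor  r1, r2, r4 → r1=0x50
body[1] sub  r4, r6, r4 → r4=0xa1
body[2] sub  r7, r2, r6 → r7=0xaf
body[3] add  r5, r5, #18 → r5=0xa6
body[4] sub  r4, r0, #6 → r4=0xc3
body[5] add  r6, r1, #31 → r6=0x6f
epilogue: pop r7=0x2b, sp=0xb5
epilogue: pop r1=0xe3, sp=0xb6
r7 is callee-saved → restored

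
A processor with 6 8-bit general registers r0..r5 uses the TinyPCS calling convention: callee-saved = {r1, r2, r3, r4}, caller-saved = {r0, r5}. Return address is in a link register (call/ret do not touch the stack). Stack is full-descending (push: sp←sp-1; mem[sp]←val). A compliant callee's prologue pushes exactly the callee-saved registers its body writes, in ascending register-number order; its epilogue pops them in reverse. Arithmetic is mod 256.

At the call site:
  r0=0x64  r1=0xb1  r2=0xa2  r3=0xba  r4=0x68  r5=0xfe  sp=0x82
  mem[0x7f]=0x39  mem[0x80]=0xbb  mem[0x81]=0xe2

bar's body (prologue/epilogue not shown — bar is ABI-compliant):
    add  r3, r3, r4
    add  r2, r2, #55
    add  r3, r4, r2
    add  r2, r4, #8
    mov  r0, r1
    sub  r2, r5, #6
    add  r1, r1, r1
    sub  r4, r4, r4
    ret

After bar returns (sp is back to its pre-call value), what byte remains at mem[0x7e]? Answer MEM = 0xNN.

MEM = 0x68

prologue: push r1 → mem[0x81]=0xb1, sp=0x81
prologue: push r2 → mem[0x80]=0xa2, sp=0x80
prologue: push r3 → mem[0x7f]=0xba, sp=0x7f
prologue: push r4 → mem[0x7e]=0x68, sp=0x7e
body[0] add  r3, r3, r4 → r3=0x22
body[1] add  r2, r2, #55 → r2=0xd9
body[2] add  r3, r4, r2 → r3=0x41
body[3] add  r2, r4, #8 → r2=0x70
body[4] mov  r0, r1 → r0=0xb1
body[5] sub  r2, r5, #6 → r2=0xf8
body[6] add  r1, r1, r1 → r1=0x62
body[7] sub  r4, r4, r4 → r4=0x00
epilogue: pop r4=0x68, sp=0x7f
epilogue: pop r3=0xba, sp=0x80
epilogue: pop r2=0xa2, sp=0x81
epilogue: pop r1=0xb1, sp=0x82
prologue pushed ['r1', 'r2', 'r3', 'r4'] at ['0x81', '0x80', '0x7f', '0x7e']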